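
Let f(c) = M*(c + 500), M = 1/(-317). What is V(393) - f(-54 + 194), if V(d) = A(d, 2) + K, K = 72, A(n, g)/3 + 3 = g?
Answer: 22513/317 ≈ 71.019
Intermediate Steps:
A(n, g) = -9 + 3*g
M = -1/317 ≈ -0.0031546
f(c) = -500/317 - c/317 (f(c) = -(c + 500)/317 = -(500 + c)/317 = -500/317 - c/317)
V(d) = 69 (V(d) = (-9 + 3*2) + 72 = (-9 + 6) + 72 = -3 + 72 = 69)
V(393) - f(-54 + 194) = 69 - (-500/317 - (-54 + 194)/317) = 69 - (-500/317 - 1/317*140) = 69 - (-500/317 - 140/317) = 69 - 1*(-640/317) = 69 + 640/317 = 22513/317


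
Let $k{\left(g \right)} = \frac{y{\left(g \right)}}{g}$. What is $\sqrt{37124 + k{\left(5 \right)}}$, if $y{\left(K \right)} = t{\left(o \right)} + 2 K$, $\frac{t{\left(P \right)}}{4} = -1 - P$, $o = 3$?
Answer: $\frac{11 \sqrt{7670}}{5} \approx 192.67$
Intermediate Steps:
$t{\left(P \right)} = -4 - 4 P$ ($t{\left(P \right)} = 4 \left(-1 - P\right) = -4 - 4 P$)
$y{\left(K \right)} = -16 + 2 K$ ($y{\left(K \right)} = \left(-4 - 12\right) + 2 K = -16 + 2 K$)
$k{\left(g \right)} = \frac{-16 + 2 g}{g}$
$\sqrt{37124 + k{\left(5 \right)}} = \sqrt{37124 + \left(2 - \frac{16}{5}\right)} = \sqrt{37124 - \frac{6}{5}} = \sqrt{\frac{185614}{5}} = \frac{11 \sqrt{7670}}{5}$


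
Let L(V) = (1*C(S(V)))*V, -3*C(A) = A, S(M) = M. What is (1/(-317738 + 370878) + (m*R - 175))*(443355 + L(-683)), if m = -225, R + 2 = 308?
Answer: -263965569667702/13285 ≈ -1.9869e+10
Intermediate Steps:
R = 306 (R = -2 + 308 = 306)
C(A) = -A/3
L(V) = -V²/3 (L(V) = (1*(-V/3))*V = (-V/3)*V = -V²/3)
(1/(-317738 + 370878) + (m*R - 175))*(443355 + L(-683)) = (1/(-317738 + 370878) + (-225*306 - 175))*(443355 - ⅓*(-683)²) = (1/53140 + (-68850 - 175))*(443355 - ⅓*466489) = (1/53140 - 69025)*(443355 - 466489/3) = -3667988499/53140*863576/3 = -263965569667702/13285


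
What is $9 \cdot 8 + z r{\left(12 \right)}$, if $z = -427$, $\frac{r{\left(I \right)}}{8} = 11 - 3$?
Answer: $-27256$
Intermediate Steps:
$r{\left(I \right)} = 64$ ($r{\left(I \right)} = 8 \left(11 - 3\right) = 8 \cdot 8 = 64$)
$9 \cdot 8 + z r{\left(12 \right)} = 9 \cdot 8 - 27328 = 72 - 27328 = -27256$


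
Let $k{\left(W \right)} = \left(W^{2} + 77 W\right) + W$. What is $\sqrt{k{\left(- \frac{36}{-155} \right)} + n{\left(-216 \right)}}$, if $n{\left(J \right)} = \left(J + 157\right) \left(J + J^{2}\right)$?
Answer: $\frac{48 i \sqrt{28570791}}{155} \approx 1655.3 i$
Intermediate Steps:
$k{\left(W \right)} = W^{2} + 78 W$
$n{\left(J \right)} = \left(157 + J\right) \left(J + J^{2}\right)$
$\sqrt{k{\left(- \frac{36}{-155} \right)} + n{\left(-216 \right)}} = \sqrt{- \frac{36}{-155} \left(78 - \frac{36}{-155}\right) - 216 \left(157 + \left(-216\right)^{2} + 158 \left(-216\right)\right)} = \sqrt{\left(-36\right) \left(- \frac{1}{155}\right) \left(78 - - \frac{36}{155}\right) - 216 \left(157 + 46656 - 34128\right)} = \sqrt{\frac{36 \left(78 + \frac{36}{155}\right)}{155} - 2739960} = \sqrt{\frac{36}{155} \cdot \frac{12126}{155} - 2739960} = \sqrt{\frac{436536}{24025} - 2739960} = \sqrt{- \frac{65827102464}{24025}} = \frac{48 i \sqrt{28570791}}{155}$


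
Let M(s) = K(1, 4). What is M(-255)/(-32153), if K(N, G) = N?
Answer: -1/32153 ≈ -3.1101e-5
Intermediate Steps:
M(s) = 1
M(-255)/(-32153) = 1/(-32153) = 1*(-1/32153) = -1/32153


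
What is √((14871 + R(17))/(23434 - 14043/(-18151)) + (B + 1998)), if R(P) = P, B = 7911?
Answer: √1793000093695351844237/425364577 ≈ 99.547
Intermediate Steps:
√((14871 + R(17))/(23434 - 14043/(-18151)) + (B + 1998)) = √((14871 + 17)/(23434 - 14043/(-18151)) + (7911 + 1998)) = √(14888/(23434 - 14043*(-1/18151)) + 9909) = √(14888/(23434 + 14043/18151) + 9909) = √(14888/(425364577/18151) + 9909) = √(14888*(18151/425364577) + 9909) = √(270232088/425364577 + 9909) = √(4215207825581/425364577) = √1793000093695351844237/425364577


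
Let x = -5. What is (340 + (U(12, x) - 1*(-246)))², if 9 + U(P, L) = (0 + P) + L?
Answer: 341056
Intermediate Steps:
U(P, L) = -9 + L + P (U(P, L) = -9 + ((0 + P) + L) = -9 + (P + L) = -9 + (L + P) = -9 + L + P)
(340 + (U(12, x) - 1*(-246)))² = (340 + ((-9 - 5 + 12) - 1*(-246)))² = (340 + (-2 + 246))² = (340 + 244)² = 584² = 341056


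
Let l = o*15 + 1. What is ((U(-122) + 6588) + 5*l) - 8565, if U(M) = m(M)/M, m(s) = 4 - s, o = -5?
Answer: -143230/61 ≈ -2348.0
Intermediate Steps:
l = -74 (l = -5*15 + 1 = -75 + 1 = -74)
U(M) = (4 - M)/M
((U(-122) + 6588) + 5*l) - 8565 = (((4 - 1*(-122))/(-122) + 6588) + 5*(-74)) - 8565 = ((-(4 + 122)/122 + 6588) - 370) - 8565 = ((-1/122*126 + 6588) - 370) - 8565 = ((-63/61 + 6588) - 370) - 8565 = (401805/61 - 370) - 8565 = 379235/61 - 8565 = -143230/61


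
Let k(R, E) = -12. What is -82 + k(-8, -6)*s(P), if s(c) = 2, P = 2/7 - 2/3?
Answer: -106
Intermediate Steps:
P = -8/21 (P = 2*(1/7) - 2*1/3 = 2/7 - 2/3 = -8/21 ≈ -0.38095)
-82 + k(-8, -6)*s(P) = -82 - 12*2 = -82 - 24 = -106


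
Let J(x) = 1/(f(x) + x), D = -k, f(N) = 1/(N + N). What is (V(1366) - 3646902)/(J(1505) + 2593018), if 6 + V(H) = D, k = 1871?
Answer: -16529154957729/11746503786928 ≈ -1.4072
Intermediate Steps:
f(N) = 1/(2*N)
D = -1871 (D = -1*1871 = -1871)
V(H) = -1877 (V(H) = -6 - 1871 = -1877)
J(x) = 1/(x + 1/(2*x)) (J(x) = 1/(1/(2*x) + x) = 1/(x + 1/(2*x)))
(V(1366) - 3646902)/(J(1505) + 2593018) = (-1877 - 3646902)/(2*1505/(1 + 2*1505**2) + 2593018) = -3648779/(2*1505/(1 + 2*2265025) + 2593018) = -3648779/(2*1505/(1 + 4530050) + 2593018) = -3648779/(2*1505/4530051 + 2593018) = -3648779/(2*1505*(1/4530051) + 2593018) = -3648779/(3010/4530051 + 2593018) = -3648779/11746503786928/4530051 = -3648779*4530051/11746503786928 = -16529154957729/11746503786928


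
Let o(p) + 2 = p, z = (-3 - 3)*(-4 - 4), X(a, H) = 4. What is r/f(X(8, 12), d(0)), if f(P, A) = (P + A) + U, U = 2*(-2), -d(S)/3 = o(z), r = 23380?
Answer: -11690/69 ≈ -169.42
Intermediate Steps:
z = 48 (z = -6*(-8) = 48)
o(p) = -2 + p
d(S) = -138 (d(S) = -3*(-2 + 48) = -3*46 = -138)
U = -4
f(P, A) = -4 + A + P (f(P, A) = (P + A) - 4 = (A + P) - 4 = -4 + A + P)
r/f(X(8, 12), d(0)) = 23380/(-4 - 138 + 4) = 23380/(-138) = 23380*(-1/138) = -11690/69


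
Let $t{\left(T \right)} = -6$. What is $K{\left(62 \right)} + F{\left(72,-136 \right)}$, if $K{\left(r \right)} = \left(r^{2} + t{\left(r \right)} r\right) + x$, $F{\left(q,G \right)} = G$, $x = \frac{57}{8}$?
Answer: $\frac{26745}{8} \approx 3343.1$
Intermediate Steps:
$x = \frac{57}{8}$ ($x = 57 \cdot \frac{1}{8} = \frac{57}{8} \approx 7.125$)
$K{\left(r \right)} = \frac{57}{8} + r^{2} - 6 r$ ($K{\left(r \right)} = \left(r^{2} - 6 r\right) + \frac{57}{8} = \frac{57}{8} + r^{2} - 6 r$)
$K{\left(62 \right)} + F{\left(72,-136 \right)} = \left(\frac{57}{8} + 62^{2} - 372\right) - 136 = \left(\frac{57}{8} + 3844 - 372\right) - 136 = \frac{27833}{8} - 136 = \frac{26745}{8}$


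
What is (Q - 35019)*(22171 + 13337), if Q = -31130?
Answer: -2348818692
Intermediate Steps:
(Q - 35019)*(22171 + 13337) = (-31130 - 35019)*(22171 + 13337) = -66149*35508 = -2348818692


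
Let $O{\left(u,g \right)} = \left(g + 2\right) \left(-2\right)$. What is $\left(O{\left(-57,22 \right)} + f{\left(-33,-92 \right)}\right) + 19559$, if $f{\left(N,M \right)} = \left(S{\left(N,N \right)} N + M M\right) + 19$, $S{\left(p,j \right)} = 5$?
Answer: $27829$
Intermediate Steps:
$O{\left(u,g \right)} = -4 - 2 g$ ($O{\left(u,g \right)} = \left(2 + g\right) \left(-2\right) = -4 - 2 g$)
$f{\left(N,M \right)} = 19 + M^{2} + 5 N$ ($f{\left(N,M \right)} = \left(5 N + M M\right) + 19 = \left(5 N + M^{2}\right) + 19 = \left(M^{2} + 5 N\right) + 19 = 19 + M^{2} + 5 N$)
$\left(O{\left(-57,22 \right)} + f{\left(-33,-92 \right)}\right) + 19559 = \left(\left(-4 - 44\right) + \left(19 + \left(-92\right)^{2} + 5 \left(-33\right)\right)\right) + 19559 = \left(\left(-4 - 44\right) + \left(19 + 8464 - 165\right)\right) + 19559 = \left(-48 + 8318\right) + 19559 = 8270 + 19559 = 27829$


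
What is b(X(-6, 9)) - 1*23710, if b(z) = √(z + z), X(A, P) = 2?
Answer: -23708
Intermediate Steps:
b(z) = √2*√z (b(z) = √(2*z) = √2*√z)
b(X(-6, 9)) - 1*23710 = √2*√2 - 1*23710 = 2 - 23710 = -23708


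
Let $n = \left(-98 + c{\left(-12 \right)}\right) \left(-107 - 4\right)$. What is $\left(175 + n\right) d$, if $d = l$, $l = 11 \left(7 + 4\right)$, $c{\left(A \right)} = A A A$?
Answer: $24546181$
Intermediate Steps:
$c{\left(A \right)} = A^{3}$ ($c{\left(A \right)} = A^{2} A = A^{3}$)
$l = 121$ ($l = 11 \cdot 11 = 121$)
$d = 121$
$n = 202686$ ($n = \left(-98 + \left(-12\right)^{3}\right) \left(-107 - 4\right) = \left(-98 - 1728\right) \left(-111\right) = \left(-1826\right) \left(-111\right) = 202686$)
$\left(175 + n\right) d = \left(175 + 202686\right) 121 = 202861 \cdot 121 = 24546181$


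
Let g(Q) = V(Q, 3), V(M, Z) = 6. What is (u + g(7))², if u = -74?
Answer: 4624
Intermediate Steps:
g(Q) = 6
(u + g(7))² = (-74 + 6)² = (-68)² = 4624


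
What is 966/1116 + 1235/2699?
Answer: 664249/502014 ≈ 1.3232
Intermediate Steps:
966/1116 + 1235/2699 = 966*(1/1116) + 1235*(1/2699) = 161/186 + 1235/2699 = 664249/502014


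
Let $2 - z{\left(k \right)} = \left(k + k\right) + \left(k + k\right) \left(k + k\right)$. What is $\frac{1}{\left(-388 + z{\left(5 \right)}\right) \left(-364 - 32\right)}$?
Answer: $\frac{1}{196416} \approx 5.0912 \cdot 10^{-6}$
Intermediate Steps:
$z{\left(k \right)} = 2 - 4 k^{2} - 2 k$ ($z{\left(k \right)} = 2 - \left(\left(k + k\right) + \left(k + k\right) \left(k + k\right)\right) = 2 - \left(2 k + 2 k 2 k\right) = 2 - \left(2 k + 4 k^{2}\right) = 2 - 4 k^{2} - 2 k$)
$\frac{1}{\left(-388 + z{\left(5 \right)}\right) \left(-364 - 32\right)} = \frac{1}{\left(-388 - \left(8 + 100\right)\right) \left(-364 - 32\right)} = \frac{1}{\left(-388 - 108\right) \left(-364 - 32\right)} = \frac{1}{\left(-388 - 108\right) \left(-396\right)} = \frac{1}{\left(-496\right) \left(-396\right)} = \frac{1}{196416}$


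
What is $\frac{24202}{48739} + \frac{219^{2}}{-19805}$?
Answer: $- \frac{109308857}{56780935} \approx -1.9251$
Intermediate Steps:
$\frac{24202}{48739} + \frac{219^{2}}{-19805} = 24202 \cdot \frac{1}{48739} + 47961 \left(- \frac{1}{19805}\right) = \frac{24202}{48739} - \frac{47961}{19805} = - \frac{109308857}{56780935}$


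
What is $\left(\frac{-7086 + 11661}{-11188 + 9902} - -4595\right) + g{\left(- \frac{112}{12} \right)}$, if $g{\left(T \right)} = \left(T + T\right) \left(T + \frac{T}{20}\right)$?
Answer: $\frac{92097709}{19290} \approx 4774.4$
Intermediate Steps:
$g{\left(T \right)} = \frac{21 T^{2}}{10}$ ($g{\left(T \right)} = 2 T \left(T + T \frac{1}{20}\right) = 2 T \left(T + \frac{T}{20}\right) = 2 T \frac{21 T}{20} = \frac{21 T^{2}}{10}$)
$\left(\frac{-7086 + 11661}{-11188 + 9902} - -4595\right) + g{\left(- \frac{112}{12} \right)} = \left(\frac{-7086 + 11661}{-11188 + 9902} - -4595\right) + \frac{21 \left(- \frac{112}{12}\right)^{2}}{10} = \left(\frac{4575}{-1286} + 4595\right) + \frac{21 \left(\left(-112\right) \frac{1}{12}\right)^{2}}{10} = \left(4575 \left(- \frac{1}{1286}\right) + 4595\right) + \frac{21 \left(- \frac{28}{3}\right)^{2}}{10} = \left(- \frac{4575}{1286} + 4595\right) + \frac{21}{10} \cdot \frac{784}{9} = \frac{5904595}{1286} + \frac{2744}{15} = \frac{92097709}{19290}$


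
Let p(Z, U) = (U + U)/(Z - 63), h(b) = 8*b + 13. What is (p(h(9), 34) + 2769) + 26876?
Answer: 326129/11 ≈ 29648.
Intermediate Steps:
h(b) = 13 + 8*b
p(Z, U) = 2*U/(-63 + Z) (p(Z, U) = (2*U)/(-63 + Z) = 2*U/(-63 + Z))
(p(h(9), 34) + 2769) + 26876 = (2*34/(-63 + (13 + 8*9)) + 2769) + 26876 = (2*34/(-63 + (13 + 72)) + 2769) + 26876 = (2*34/(-63 + 85) + 2769) + 26876 = (2*34/22 + 2769) + 26876 = (2*34*(1/22) + 2769) + 26876 = (34/11 + 2769) + 26876 = 30493/11 + 26876 = 326129/11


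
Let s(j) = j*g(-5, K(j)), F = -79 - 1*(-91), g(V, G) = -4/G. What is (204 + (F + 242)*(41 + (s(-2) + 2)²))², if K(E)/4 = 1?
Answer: 215561124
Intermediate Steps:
K(E) = 4 (K(E) = 4*1 = 4)
F = 12 (F = -79 + 91 = 12)
s(j) = -j (s(j) = j*(-4/4) = j*(-4*¼) = j*(-1) = -j)
(204 + (F + 242)*(41 + (s(-2) + 2)²))² = (204 + (12 + 242)*(41 + (-1*(-2) + 2)²))² = (204 + 254*(41 + (2 + 2)²))² = (204 + 254*(41 + 4²))² = (204 + 254*(41 + 16))² = (204 + 254*57)² = (204 + 14478)² = 14682² = 215561124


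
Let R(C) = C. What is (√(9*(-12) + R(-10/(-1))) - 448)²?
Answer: 200606 - 6272*I*√2 ≈ 2.0061e+5 - 8870.0*I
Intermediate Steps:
(√(9*(-12) + R(-10/(-1))) - 448)² = (√(9*(-12) - 10/(-1)) - 448)² = (√(-108 - 10*(-1)) - 448)² = (√(-108 - 2*(-5)) - 448)² = (√(-108 + 10) - 448)² = (√(-98) - 448)² = (7*I*√2 - 448)² = (-448 + 7*I*√2)²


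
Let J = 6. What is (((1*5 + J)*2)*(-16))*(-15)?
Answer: 5280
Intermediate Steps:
(((1*5 + J)*2)*(-16))*(-15) = (((1*5 + 6)*2)*(-16))*(-15) = (((5 + 6)*2)*(-16))*(-15) = ((11*2)*(-16))*(-15) = (22*(-16))*(-15) = -352*(-15) = 5280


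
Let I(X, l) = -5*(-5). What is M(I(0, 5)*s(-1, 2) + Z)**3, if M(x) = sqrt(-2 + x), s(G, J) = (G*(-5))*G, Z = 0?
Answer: -127*I*sqrt(127) ≈ -1431.2*I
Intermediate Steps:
I(X, l) = 25
s(G, J) = -5*G**2 (s(G, J) = (-5*G)*G = -5*G**2)
M(I(0, 5)*s(-1, 2) + Z)**3 = (sqrt(-2 + (25*(-5*(-1)**2) + 0)))**3 = (sqrt(-2 + (25*(-5*1) + 0)))**3 = (sqrt(-2 + (25*(-5) + 0)))**3 = (sqrt(-2 + (-125 + 0)))**3 = (sqrt(-2 - 125))**3 = (sqrt(-127))**3 = (I*sqrt(127))**3 = -127*I*sqrt(127)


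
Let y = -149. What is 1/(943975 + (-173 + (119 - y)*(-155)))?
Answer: 1/902262 ≈ 1.1083e-6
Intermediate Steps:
1/(943975 + (-173 + (119 - y)*(-155))) = 1/(943975 + (-173 + (119 - 1*(-149))*(-155))) = 1/(943975 + (-173 + (119 + 149)*(-155))) = 1/(943975 + (-173 + 268*(-155))) = 1/(943975 + (-173 - 41540)) = 1/(943975 - 41713) = 1/902262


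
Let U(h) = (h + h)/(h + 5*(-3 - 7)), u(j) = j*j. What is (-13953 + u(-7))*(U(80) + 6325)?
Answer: -264050864/3 ≈ -8.8017e+7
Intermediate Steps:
u(j) = j²
U(h) = 2*h/(-50 + h) (U(h) = (2*h)/(h + 5*(-10)) = (2*h)/(h - 50) = (2*h)/(-50 + h) = 2*h/(-50 + h))
(-13953 + u(-7))*(U(80) + 6325) = (-13953 + (-7)²)*(2*80/(-50 + 80) + 6325) = (-13953 + 49)*(2*80/30 + 6325) = -13904*(2*80*(1/30) + 6325) = -13904*(16/3 + 6325) = -13904*18991/3 = -264050864/3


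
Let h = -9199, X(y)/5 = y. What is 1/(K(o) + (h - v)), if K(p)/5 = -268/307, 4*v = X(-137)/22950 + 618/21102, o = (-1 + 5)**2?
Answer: -19823640840/182444195946847 ≈ -0.00010866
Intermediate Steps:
X(y) = 5*y
o = 16 (o = 4**2 = 16)
v = -9059/64572120 (v = ((5*(-137))/22950 + 618/21102)/4 = (-685*1/22950 + 618*(1/21102))/4 = (-137/4590 + 103/3517)/4 = (1/4)*(-9059/16143030) = -9059/64572120 ≈ -0.00014029)
K(p) = -1340/307 (K(p) = 5*(-268/307) = -1340/307)
1/(K(o) + (h - v)) = 1/(-1340/307 + (-9199 - 1*(-9059/64572120))) = 1/(-1340/307 + (-9199 + 9059/64572120)) = 1/(-1340/307 - 593998922821/64572120) = 1/(-182444195946847/19823640840) = -19823640840/182444195946847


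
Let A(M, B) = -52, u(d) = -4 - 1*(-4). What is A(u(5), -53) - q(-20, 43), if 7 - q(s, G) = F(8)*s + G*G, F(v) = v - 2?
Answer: 1670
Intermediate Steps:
u(d) = 0 (u(d) = -4 + 4 = 0)
F(v) = -2 + v
q(s, G) = 7 - G² - 6*s (q(s, G) = 7 - ((-2 + 8)*s + G*G) = 7 - (6*s + G²) = 7 - (G² + 6*s) = 7 + (-G² - 6*s) = 7 - G² - 6*s)
A(u(5), -53) - q(-20, 43) = -52 - (7 - 1*43² - 6*(-20)) = -52 - (7 - 1*1849 + 120) = -52 - (7 - 1849 + 120) = -52 - 1*(-1722) = -52 + 1722 = 1670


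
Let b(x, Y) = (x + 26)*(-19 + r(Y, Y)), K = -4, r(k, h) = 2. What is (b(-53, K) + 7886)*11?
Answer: 91795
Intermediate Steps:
b(x, Y) = -442 - 17*x (b(x, Y) = (x + 26)*(-19 + 2) = (26 + x)*(-17) = -442 - 17*x)
(b(-53, K) + 7886)*11 = ((-442 - 17*(-53)) + 7886)*11 = ((-442 + 901) + 7886)*11 = (459 + 7886)*11 = 8345*11 = 91795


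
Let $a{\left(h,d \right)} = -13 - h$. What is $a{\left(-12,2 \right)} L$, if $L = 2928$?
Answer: $-2928$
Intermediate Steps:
$a{\left(-12,2 \right)} L = \left(-13 - -12\right) 2928 = \left(-13 + 12\right) 2928 = \left(-1\right) 2928 = -2928$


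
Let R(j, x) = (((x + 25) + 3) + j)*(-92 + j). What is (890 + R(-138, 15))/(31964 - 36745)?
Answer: -22740/4781 ≈ -4.7563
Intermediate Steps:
R(j, x) = (-92 + j)*(28 + j + x) (R(j, x) = (((25 + x) + 3) + j)*(-92 + j) = ((28 + x) + j)*(-92 + j) = (28 + j + x)*(-92 + j) = (-92 + j)*(28 + j + x))
(890 + R(-138, 15))/(31964 - 36745) = (890 + (-2576 + (-138)² - 92*15 - 64*(-138) - 138*15))/(31964 - 36745) = (890 + (-2576 + 19044 - 1380 + 8832 - 2070))/(-4781) = (890 + 21850)*(-1/4781) = 22740*(-1/4781) = -22740/4781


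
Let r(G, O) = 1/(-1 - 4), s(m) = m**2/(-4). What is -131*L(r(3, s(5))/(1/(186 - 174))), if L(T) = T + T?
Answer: 3144/5 ≈ 628.80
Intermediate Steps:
s(m) = -m**2/4 (s(m) = m**2*(-1/4) = -m**2/4)
r(G, O) = -1/5 (r(G, O) = 1/(-5) = -1/5)
L(T) = 2*T
-131*L(r(3, s(5))/(1/(186 - 174))) = -262*(-1/(5*(1/(186 - 174)))) = -262*(-1/(5*(1/12))) = -262*(-1/(5*1/12)) = -262*(-1/5*12) = -262*(-12)/5 = -131*(-24/5) = 3144/5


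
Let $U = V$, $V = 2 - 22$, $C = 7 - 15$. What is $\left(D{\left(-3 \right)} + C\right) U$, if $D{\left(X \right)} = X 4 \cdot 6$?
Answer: $1600$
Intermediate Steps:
$D{\left(X \right)} = 24 X$ ($D{\left(X \right)} = 4 X 6 = 24 X$)
$C = -8$ ($C = 7 - 15 = -8$)
$V = -20$ ($V = 2 - 22 = -20$)
$U = -20$
$\left(D{\left(-3 \right)} + C\right) U = \left(24 \left(-3\right) - 8\right) \left(-20\right) = \left(-72 - 8\right) \left(-20\right) = \left(-80\right) \left(-20\right) = 1600$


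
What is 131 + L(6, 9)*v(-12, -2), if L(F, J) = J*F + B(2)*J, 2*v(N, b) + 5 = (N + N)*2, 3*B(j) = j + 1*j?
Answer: -1618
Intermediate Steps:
B(j) = 2*j/3 (B(j) = (j + 1*j)/3 = (j + j)/3 = (2*j)/3 = 2*j/3)
v(N, b) = -5/2 + 2*N (v(N, b) = -5/2 + ((N + N)*2)/2 = -5/2 + ((2*N)*2)/2 = -5/2 + (4*N)/2 = -5/2 + 2*N)
L(F, J) = 4*J/3 + F*J (L(F, J) = J*F + ((⅔)*2)*J = F*J + 4*J/3 = 4*J/3 + F*J)
131 + L(6, 9)*v(-12, -2) = 131 + ((⅓)*9*(4 + 3*6))*(-5/2 + 2*(-12)) = 131 + ((⅓)*9*(4 + 18))*(-5/2 - 24) = 131 + ((⅓)*9*22)*(-53/2) = 131 + 66*(-53/2) = 131 - 1749 = -1618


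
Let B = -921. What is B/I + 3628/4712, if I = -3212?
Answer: 1999111/1891868 ≈ 1.0567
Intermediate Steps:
B/I + 3628/4712 = -921/(-3212) + 3628/4712 = -921*(-1/3212) + 3628*(1/4712) = 921/3212 + 907/1178 = 1999111/1891868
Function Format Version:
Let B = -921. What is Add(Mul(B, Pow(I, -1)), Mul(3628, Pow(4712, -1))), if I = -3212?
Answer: Rational(1999111, 1891868) ≈ 1.0567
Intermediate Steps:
Add(Mul(B, Pow(I, -1)), Mul(3628, Pow(4712, -1))) = Add(Mul(-921, Pow(-3212, -1)), Mul(3628, Pow(4712, -1))) = Add(Mul(-921, Rational(-1, 3212)), Mul(3628, Rational(1, 4712))) = Add(Rational(921, 3212), Rational(907, 1178)) = Rational(1999111, 1891868)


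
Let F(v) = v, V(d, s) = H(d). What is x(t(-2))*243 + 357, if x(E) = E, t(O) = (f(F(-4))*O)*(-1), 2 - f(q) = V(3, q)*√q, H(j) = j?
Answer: 1329 - 2916*I ≈ 1329.0 - 2916.0*I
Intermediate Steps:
V(d, s) = d
f(q) = 2 - 3*√q
t(O) = -O*(2 - 6*I) (t(O) = ((2 - 6*I)*O)*(-1) = (O*(2 - 6*I))*(-1) = -O*(2 - 6*I))
x(t(-2))*243 + 357 = -2*(-2 + 6*I)*243 + 357 = (4 - 12*I)*243 + 357 = (972 - 2916*I) + 357 = 1329 - 2916*I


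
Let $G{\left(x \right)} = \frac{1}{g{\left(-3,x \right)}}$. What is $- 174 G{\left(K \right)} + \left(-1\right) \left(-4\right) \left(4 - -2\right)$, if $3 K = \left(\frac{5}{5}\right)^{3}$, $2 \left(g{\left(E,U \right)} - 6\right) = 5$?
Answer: $\frac{60}{17} \approx 3.5294$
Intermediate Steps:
$g{\left(E,U \right)} = \frac{17}{2}$ ($g{\left(E,U \right)} = 6 + \frac{1}{2} \cdot 5 = 6 + \frac{5}{2} = \frac{17}{2}$)
$K = \frac{1}{3}$ ($K = \frac{\left(\frac{5}{5}\right)^{3}}{3} = \frac{\left(5 \cdot \frac{1}{5}\right)^{3}}{3} = \frac{1^{3}}{3} = \frac{1}{3} \cdot 1 = \frac{1}{3} \approx 0.33333$)
$G{\left(x \right)} = \frac{2}{17}$ ($G{\left(x \right)} = \frac{1}{\frac{17}{2}} = \frac{2}{17}$)
$- 174 G{\left(K \right)} + \left(-1\right) \left(-4\right) \left(4 - -2\right) = \left(-174\right) \frac{2}{17} + \left(-1\right) \left(-4\right) \left(4 - -2\right) = - \frac{348}{17} + 4 \left(4 + 2\right) = - \frac{348}{17} + 4 \cdot 6 = - \frac{348}{17} + 24 = \frac{60}{17}$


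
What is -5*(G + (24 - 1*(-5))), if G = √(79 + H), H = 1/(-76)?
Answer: -145 - 15*√12673/38 ≈ -189.44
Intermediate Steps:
H = -1/76 ≈ -0.013158
G = 3*√12673/38 (G = √(79 - 1/76) = √(6003/76) = 3*√12673/38 ≈ 8.8875)
-5*(G + (24 - 1*(-5))) = -5*(3*√12673/38 + (24 - 1*(-5))) = -5*(3*√12673/38 + (24 + 5)) = -5*(3*√12673/38 + 29) = -5*(29 + 3*√12673/38) = -145 - 15*√12673/38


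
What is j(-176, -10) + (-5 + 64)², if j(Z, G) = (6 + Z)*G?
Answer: 5181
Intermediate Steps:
j(Z, G) = G*(6 + Z)
j(-176, -10) + (-5 + 64)² = -10*(6 - 176) + (-5 + 64)² = -10*(-170) + 59² = 1700 + 3481 = 5181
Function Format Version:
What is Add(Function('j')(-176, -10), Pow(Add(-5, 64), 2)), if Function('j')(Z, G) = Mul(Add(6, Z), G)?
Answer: 5181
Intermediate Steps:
Function('j')(Z, G) = Mul(G, Add(6, Z))
Add(Function('j')(-176, -10), Pow(Add(-5, 64), 2)) = Add(Mul(-10, Add(6, -176)), Pow(Add(-5, 64), 2)) = Add(Mul(-10, -170), Pow(59, 2)) = Add(1700, 3481) = 5181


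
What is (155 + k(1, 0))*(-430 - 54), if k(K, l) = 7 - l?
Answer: -78408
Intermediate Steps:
(155 + k(1, 0))*(-430 - 54) = (155 + (7 - 1*0))*(-430 - 54) = (155 + (7 + 0))*(-484) = (155 + 7)*(-484) = 162*(-484) = -78408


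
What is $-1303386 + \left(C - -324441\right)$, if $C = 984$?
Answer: $-977961$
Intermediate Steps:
$-1303386 + \left(C - -324441\right) = -1303386 + \left(984 - -324441\right) = -1303386 + \left(984 + 324441\right) = -1303386 + 325425 = -977961$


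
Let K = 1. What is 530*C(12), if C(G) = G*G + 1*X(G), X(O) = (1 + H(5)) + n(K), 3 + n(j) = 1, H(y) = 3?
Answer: 77380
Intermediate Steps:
n(j) = -2 (n(j) = -3 + 1 = -2)
X(O) = 2 (X(O) = (1 + 3) - 2 = 4 - 2 = 2)
C(G) = 2 + G² (C(G) = G*G + 1*2 = G² + 2 = 2 + G²)
530*C(12) = 530*(2 + 12²) = 530*(2 + 144) = 530*146 = 77380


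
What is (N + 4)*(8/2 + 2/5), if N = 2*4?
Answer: 264/5 ≈ 52.800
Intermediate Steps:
N = 8
(N + 4)*(8/2 + 2/5) = (8 + 4)*(8/2 + 2/5) = 12*(8*(½) + 2*(⅕)) = 12*(4 + ⅖) = 12*(22/5) = 264/5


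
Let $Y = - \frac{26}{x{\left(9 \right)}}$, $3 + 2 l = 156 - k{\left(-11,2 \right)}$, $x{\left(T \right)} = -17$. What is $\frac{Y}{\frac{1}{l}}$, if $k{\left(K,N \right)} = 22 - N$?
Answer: $\frac{1729}{17} \approx 101.71$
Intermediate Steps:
$l = \frac{133}{2}$ ($l = - \frac{3}{2} + \frac{156 - \left(22 - 2\right)}{2} = - \frac{3}{2} + \frac{156 - 20}{2} = - \frac{3}{2} + \frac{1}{2} \cdot 136 = - \frac{3}{2} + 68 = \frac{133}{2} \approx 66.5$)
$Y = \frac{26}{17}$ ($Y = - \frac{26}{-17} = \left(-26\right) \left(- \frac{1}{17}\right) = \frac{26}{17} \approx 1.5294$)
$\frac{Y}{\frac{1}{l}} = \frac{26}{17 \frac{1}{\frac{133}{2}}} = \frac{26}{17 \cdot \frac{2}{133}} = \frac{26}{17} \cdot \frac{133}{2} = \frac{1729}{17}$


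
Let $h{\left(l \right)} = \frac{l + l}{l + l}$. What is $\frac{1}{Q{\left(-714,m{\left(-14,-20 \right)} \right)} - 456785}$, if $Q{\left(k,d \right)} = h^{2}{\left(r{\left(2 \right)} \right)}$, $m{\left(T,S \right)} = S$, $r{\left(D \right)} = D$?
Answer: $- \frac{1}{456784} \approx -2.1892 \cdot 10^{-6}$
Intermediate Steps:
$h{\left(l \right)} = 1$ ($h{\left(l \right)} = \frac{2 l}{2 l} = 2 l \frac{1}{2 l} = 1$)
$Q{\left(k,d \right)} = 1$ ($Q{\left(k,d \right)} = 1^{2} = 1$)
$\frac{1}{Q{\left(-714,m{\left(-14,-20 \right)} \right)} - 456785} = \frac{1}{1 - 456785} = \frac{1}{-456784} = - \frac{1}{456784}$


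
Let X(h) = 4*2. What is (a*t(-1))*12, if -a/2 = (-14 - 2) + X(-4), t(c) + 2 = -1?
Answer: -576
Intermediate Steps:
X(h) = 8
t(c) = -3 (t(c) = -2 - 1 = -3)
a = 16 (a = -2*((-14 - 2) + 8) = -2*(-16 + 8) = -2*(-8) = 16)
(a*t(-1))*12 = (16*(-3))*12 = -48*12 = -576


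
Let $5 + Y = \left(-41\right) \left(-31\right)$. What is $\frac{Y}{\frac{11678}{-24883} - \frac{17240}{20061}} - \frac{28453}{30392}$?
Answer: $- \frac{9612687417795835}{10078827204488} \approx -953.75$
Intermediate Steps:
$Y = 1266$ ($Y = -5 - -1271 = -5 + 1271 = 1266$)
$\frac{Y}{\frac{11678}{-24883} - \frac{17240}{20061}} - \frac{28453}{30392} = \frac{1266}{\frac{11678}{-24883} - \frac{17240}{20061}} - \frac{28453}{30392} = \frac{1266}{11678 \left(- \frac{1}{24883}\right) - \frac{17240}{20061}} - \frac{28453}{30392} = \frac{1266}{- \frac{11678}{24883} - \frac{17240}{20061}} - \frac{28453}{30392} = \frac{1266}{- \frac{663255278}{499177863}} - \frac{28453}{30392} = 1266 \left(- \frac{499177863}{663255278}\right) - \frac{28453}{30392} = - \frac{315979587279}{331627639} - \frac{28453}{30392} = - \frac{9612687417795835}{10078827204488}$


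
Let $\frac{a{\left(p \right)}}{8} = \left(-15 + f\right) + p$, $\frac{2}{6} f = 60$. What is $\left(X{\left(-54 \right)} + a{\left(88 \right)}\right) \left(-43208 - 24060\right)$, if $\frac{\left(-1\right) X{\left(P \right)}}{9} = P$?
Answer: $-168842680$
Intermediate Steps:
$f = 180$ ($f = 3 \cdot 60 = 180$)
$X{\left(P \right)} = - 9 P$
$a{\left(p \right)} = 1320 + 8 p$ ($a{\left(p \right)} = 8 \left(\left(-15 + 180\right) + p\right) = 8 \left(165 + p\right) = 1320 + 8 p$)
$\left(X{\left(-54 \right)} + a{\left(88 \right)}\right) \left(-43208 - 24060\right) = \left(\left(-9\right) \left(-54\right) + \left(1320 + 8 \cdot 88\right)\right) \left(-43208 - 24060\right) = \left(486 + \left(1320 + 704\right)\right) \left(-67268\right) = \left(486 + 2024\right) \left(-67268\right) = 2510 \left(-67268\right) = -168842680$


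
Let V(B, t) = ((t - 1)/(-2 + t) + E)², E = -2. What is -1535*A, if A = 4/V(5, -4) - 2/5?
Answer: -190954/49 ≈ -3897.0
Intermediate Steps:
V(B, t) = (-2 + (-1 + t)/(-2 + t))² (V(B, t) = ((t - 1)/(-2 + t) - 2)² = ((-1 + t)/(-2 + t) - 2)² = (-2 + (-1 + t)/(-2 + t))²)
A = 622/245 (A = 4/(((-3 - 4)²/(-2 - 4)²)) - 2/5 = 4/(((-7)²/(-6)²)) - 2*⅕ = 4/((49*(1/36))) - ⅖ = 4/(49/36) - ⅖ = 4*(36/49) - ⅖ = 144/49 - ⅖ = 622/245 ≈ 2.5388)
-1535*A = -1535*622/245 = -190954/49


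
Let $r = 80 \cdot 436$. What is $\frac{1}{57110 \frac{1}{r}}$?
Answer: $\frac{3488}{5711} \approx 0.61075$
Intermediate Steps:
$r = 34880$
$\frac{1}{57110 \frac{1}{r}} = \frac{1}{57110 \cdot \frac{1}{34880}} = \frac{1}{\frac{5711}{3488}} = \frac{3488}{5711}$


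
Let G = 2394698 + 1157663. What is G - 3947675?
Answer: -395314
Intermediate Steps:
G = 3552361
G - 3947675 = 3552361 - 3947675 = -395314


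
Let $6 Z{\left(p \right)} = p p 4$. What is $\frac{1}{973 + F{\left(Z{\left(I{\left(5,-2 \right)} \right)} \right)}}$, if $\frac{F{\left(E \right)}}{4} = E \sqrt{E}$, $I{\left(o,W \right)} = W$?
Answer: $\frac{26271}{25553491} - \frac{192 \sqrt{6}}{25553491} \approx 0.0010097$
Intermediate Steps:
$Z{\left(p \right)} = \frac{2 p^{2}}{3}$ ($Z{\left(p \right)} = \frac{p p 4}{6} = \frac{p^{2} \cdot 4}{6} = \frac{4 p^{2}}{6} = \frac{2 p^{2}}{3}$)
$F{\left(E \right)} = 4 E^{\frac{3}{2}}$ ($F{\left(E \right)} = 4 E \sqrt{E} = 4 E^{\frac{3}{2}}$)
$\frac{1}{973 + F{\left(Z{\left(I{\left(5,-2 \right)} \right)} \right)}} = \frac{1}{973 + 4 \left(\frac{2 \left(-2\right)^{2}}{3}\right)^{\frac{3}{2}}} = \frac{1}{973 + 4 \left(\frac{2}{3} \cdot 4\right)^{\frac{3}{2}}} = \frac{1}{973 + 4 \left(\frac{8}{3}\right)^{\frac{3}{2}}} = \frac{1}{973 + 4 \frac{16 \sqrt{6}}{9}} = \frac{1}{973 + \frac{64 \sqrt{6}}{9}}$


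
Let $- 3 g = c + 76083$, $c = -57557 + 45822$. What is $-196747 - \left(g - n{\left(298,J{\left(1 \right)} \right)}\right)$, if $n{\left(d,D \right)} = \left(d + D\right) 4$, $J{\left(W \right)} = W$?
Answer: $- \frac{522305}{3} \approx -1.741 \cdot 10^{5}$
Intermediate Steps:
$c = -11735$
$n{\left(d,D \right)} = 4 D + 4 d$ ($n{\left(d,D \right)} = \left(D + d\right) 4 = 4 D + 4 d$)
$g = - \frac{64348}{3}$ ($g = - \frac{-11735 + 76083}{3} = \left(- \frac{1}{3}\right) 64348 = - \frac{64348}{3} \approx -21449.0$)
$-196747 - \left(g - n{\left(298,J{\left(1 \right)} \right)}\right) = -196747 - \left(- \frac{64348}{3} - \left(4 \cdot 1 + 4 \cdot 298\right)\right) = -196747 - \left(- \frac{64348}{3} - \left(4 + 1192\right)\right) = -196747 - \left(- \frac{64348}{3} - 1196\right) = -196747 - - \frac{67936}{3} = -196747 + \frac{67936}{3} = - \frac{522305}{3}$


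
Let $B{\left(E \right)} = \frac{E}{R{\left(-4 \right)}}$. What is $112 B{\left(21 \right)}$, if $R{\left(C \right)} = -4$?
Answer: $-588$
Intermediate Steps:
$B{\left(E \right)} = - \frac{E}{4}$ ($B{\left(E \right)} = \frac{E}{-4} = E \left(- \frac{1}{4}\right) = - \frac{E}{4}$)
$112 B{\left(21 \right)} = 112 \left(\left(- \frac{1}{4}\right) 21\right) = 112 \left(- \frac{21}{4}\right) = -588$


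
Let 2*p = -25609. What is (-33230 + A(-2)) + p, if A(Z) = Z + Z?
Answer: -92077/2 ≈ -46039.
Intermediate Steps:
p = -25609/2 (p = (½)*(-25609) = -25609/2 ≈ -12805.)
A(Z) = 2*Z
(-33230 + A(-2)) + p = (-33230 + 2*(-2)) - 25609/2 = (-33230 - 4) - 25609/2 = -33234 - 25609/2 = -92077/2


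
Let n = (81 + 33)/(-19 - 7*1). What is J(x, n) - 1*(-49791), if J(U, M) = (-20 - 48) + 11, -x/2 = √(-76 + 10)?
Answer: 49734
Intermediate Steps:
n = -57/13 (n = 114/(-19 - 7) = 114/(-26) = 114*(-1/26) = -57/13 ≈ -4.3846)
x = -2*I*√66 (x = -2*√(-76 + 10) = -2*I*√66 ≈ -16.248*I)
J(U, M) = -57 (J(U, M) = -68 + 11 = -57)
J(x, n) - 1*(-49791) = -57 - 1*(-49791) = -57 + 49791 = 49734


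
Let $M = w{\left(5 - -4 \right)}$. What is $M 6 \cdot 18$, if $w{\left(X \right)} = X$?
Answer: $972$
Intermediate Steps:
$M = 9$ ($M = 5 - -4 = 5 + 4 = 9$)
$M 6 \cdot 18 = 9 \cdot 6 \cdot 18 = 54 \cdot 18 = 972$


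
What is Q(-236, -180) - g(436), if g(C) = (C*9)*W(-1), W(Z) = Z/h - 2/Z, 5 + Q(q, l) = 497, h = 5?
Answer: -32856/5 ≈ -6571.2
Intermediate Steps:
Q(q, l) = 492 (Q(q, l) = -5 + 497 = 492)
W(Z) = -2/Z + Z/5 (W(Z) = Z/5 - 2/Z = -2/Z + Z/5)
g(C) = 81*C/5 (g(C) = (C*9)*(-2/(-1) + (⅕)*(-1)) = (9*C)*(-2*(-1) - ⅕) = (9*C)*(2 - ⅕) = (9*C)*(9/5) = 81*C/5)
Q(-236, -180) - g(436) = 492 - 81*436/5 = 492 - 1*35316/5 = 492 - 35316/5 = -32856/5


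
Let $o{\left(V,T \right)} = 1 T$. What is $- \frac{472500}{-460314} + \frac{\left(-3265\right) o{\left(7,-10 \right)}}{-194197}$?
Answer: $\frac{4262712800}{4966199881} \approx 0.85835$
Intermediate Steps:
$o{\left(V,T \right)} = T$
$- \frac{472500}{-460314} + \frac{\left(-3265\right) o{\left(7,-10 \right)}}{-194197} = - \frac{472500}{-460314} + \frac{\left(-3265\right) \left(-10\right)}{-194197} = \left(-472500\right) \left(- \frac{1}{460314}\right) + 32650 \left(- \frac{1}{194197}\right) = \frac{26250}{25573} - \frac{32650}{194197} = \frac{4262712800}{4966199881}$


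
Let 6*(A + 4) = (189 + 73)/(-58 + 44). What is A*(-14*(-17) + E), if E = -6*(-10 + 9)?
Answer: -36478/21 ≈ -1737.0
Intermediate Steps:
A = -299/42 (A = -4 + ((189 + 73)/(-58 + 44))/6 = -4 + (262/(-14))/6 = -4 + (262*(-1/14))/6 = -4 + (1/6)*(-131/7) = -4 - 131/42 = -299/42 ≈ -7.1190)
E = 6 (E = -6*(-1) = 6)
A*(-14*(-17) + E) = -299*(-14*(-17) + 6)/42 = -299*(238 + 6)/42 = -299/42*244 = -36478/21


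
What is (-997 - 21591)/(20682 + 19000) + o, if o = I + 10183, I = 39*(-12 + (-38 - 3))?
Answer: 161018262/19841 ≈ 8115.4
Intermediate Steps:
I = -2067 (I = 39*(-12 - 41) = 39*(-53) = -2067)
o = 8116 (o = -2067 + 10183 = 8116)
(-997 - 21591)/(20682 + 19000) + o = (-997 - 21591)/(20682 + 19000) + 8116 = -22588/39682 + 8116 = -22588*1/39682 + 8116 = -11294/19841 + 8116 = 161018262/19841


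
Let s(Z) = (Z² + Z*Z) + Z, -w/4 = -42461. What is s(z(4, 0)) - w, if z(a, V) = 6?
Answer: -169766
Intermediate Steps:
w = 169844 (w = -4*(-42461) = 169844)
s(Z) = Z + 2*Z² (s(Z) = (Z² + Z²) + Z = 2*Z² + Z = Z + 2*Z²)
s(z(4, 0)) - w = 6*(1 + 2*6) - 1*169844 = 6*(1 + 12) - 169844 = 6*13 - 169844 = 78 - 169844 = -169766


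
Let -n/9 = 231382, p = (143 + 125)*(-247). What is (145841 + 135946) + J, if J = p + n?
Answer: -1866847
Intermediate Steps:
p = -66196 (p = 268*(-247) = -66196)
n = -2082438 (n = -9*231382 = -2082438)
J = -2148634 (J = -66196 - 2082438 = -2148634)
(145841 + 135946) + J = (145841 + 135946) - 2148634 = 281787 - 2148634 = -1866847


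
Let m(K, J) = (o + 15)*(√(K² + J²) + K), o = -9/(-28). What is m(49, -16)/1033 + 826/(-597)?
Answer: -1620241/2466804 + 429*√2657/28924 ≈ 0.10771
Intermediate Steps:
o = 9/28 (o = -9*(-1/28) = 9/28 ≈ 0.32143)
m(K, J) = 429*K/28 + 429*√(J² + K²)/28 (m(K, J) = (9/28 + 15)*(√(K² + J²) + K) = 429*(√(J² + K²) + K)/28 = 429*(K + √(J² + K²))/28 = 429*K/28 + 429*√(J² + K²)/28)
m(49, -16)/1033 + 826/(-597) = ((429/28)*49 + 429*√((-16)² + 49²)/28)/1033 + 826/(-597) = (3003/4 + 429*√(256 + 2401)/28)*(1/1033) + 826*(-1/597) = (3003/4 + 429*√2657/28)*(1/1033) - 826/597 = (3003/4132 + 429*√2657/28924) - 826/597 = -1620241/2466804 + 429*√2657/28924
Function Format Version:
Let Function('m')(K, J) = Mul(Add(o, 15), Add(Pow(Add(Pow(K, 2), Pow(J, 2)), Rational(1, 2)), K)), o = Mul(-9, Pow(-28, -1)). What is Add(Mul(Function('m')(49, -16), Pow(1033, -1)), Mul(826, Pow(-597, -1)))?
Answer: Add(Rational(-1620241, 2466804), Mul(Rational(429, 28924), Pow(2657, Rational(1, 2)))) ≈ 0.10771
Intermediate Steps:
o = Rational(9, 28) (o = Mul(-9, Rational(-1, 28)) = Rational(9, 28) ≈ 0.32143)
Function('m')(K, J) = Add(Mul(Rational(429, 28), K), Mul(Rational(429, 28), Pow(Add(Pow(J, 2), Pow(K, 2)), Rational(1, 2)))) (Function('m')(K, J) = Mul(Add(Rational(9, 28), 15), Add(Pow(Add(Pow(K, 2), Pow(J, 2)), Rational(1, 2)), K)) = Mul(Rational(429, 28), Add(Pow(Add(Pow(J, 2), Pow(K, 2)), Rational(1, 2)), K)) = Mul(Rational(429, 28), Add(K, Pow(Add(Pow(J, 2), Pow(K, 2)), Rational(1, 2)))) = Add(Mul(Rational(429, 28), K), Mul(Rational(429, 28), Pow(Add(Pow(J, 2), Pow(K, 2)), Rational(1, 2)))))
Add(Mul(Function('m')(49, -16), Pow(1033, -1)), Mul(826, Pow(-597, -1))) = Add(Mul(Add(Mul(Rational(429, 28), 49), Mul(Rational(429, 28), Pow(Add(Pow(-16, 2), Pow(49, 2)), Rational(1, 2)))), Pow(1033, -1)), Mul(826, Pow(-597, -1))) = Add(Mul(Add(Rational(3003, 4), Mul(Rational(429, 28), Pow(Add(256, 2401), Rational(1, 2)))), Rational(1, 1033)), Mul(826, Rational(-1, 597))) = Add(Mul(Add(Rational(3003, 4), Mul(Rational(429, 28), Pow(2657, Rational(1, 2)))), Rational(1, 1033)), Rational(-826, 597)) = Add(Add(Rational(3003, 4132), Mul(Rational(429, 28924), Pow(2657, Rational(1, 2)))), Rational(-826, 597)) = Add(Rational(-1620241, 2466804), Mul(Rational(429, 28924), Pow(2657, Rational(1, 2))))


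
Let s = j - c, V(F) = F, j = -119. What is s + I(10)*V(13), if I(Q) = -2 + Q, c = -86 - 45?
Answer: 116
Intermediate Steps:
c = -131
s = 12 (s = -119 - 1*(-131) = -119 + 131 = 12)
s + I(10)*V(13) = 12 + (-2 + 10)*13 = 12 + 8*13 = 12 + 104 = 116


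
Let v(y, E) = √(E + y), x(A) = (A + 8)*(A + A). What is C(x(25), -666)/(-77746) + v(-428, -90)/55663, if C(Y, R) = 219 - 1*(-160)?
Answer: -379/77746 + I*√518/55663 ≈ -0.0048748 + 0.00040888*I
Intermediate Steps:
x(A) = 2*A*(8 + A) (x(A) = (8 + A)*(2*A) = 2*A*(8 + A))
C(Y, R) = 379 (C(Y, R) = 219 + 160 = 379)
C(x(25), -666)/(-77746) + v(-428, -90)/55663 = 379/(-77746) + √(-90 - 428)/55663 = 379*(-1/77746) + √(-518)*(1/55663) = -379/77746 + (I*√518)*(1/55663) = -379/77746 + I*√518/55663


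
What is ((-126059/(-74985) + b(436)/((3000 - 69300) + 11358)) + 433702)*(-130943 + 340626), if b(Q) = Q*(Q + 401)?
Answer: 62442069544062076589/686637645 ≈ 9.0939e+10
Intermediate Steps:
b(Q) = Q*(401 + Q)
((-126059/(-74985) + b(436)/((3000 - 69300) + 11358)) + 433702)*(-130943 + 340626) = ((-126059/(-74985) + (436*(401 + 436))/((3000 - 69300) + 11358)) + 433702)*(-130943 + 340626) = ((-126059*(-1/74985) + (436*837)/(-66300 + 11358)) + 433702)*209683 = ((126059/74985 + 364932/(-54942)) + 433702)*209683 = ((126059/74985 + 364932*(-1/54942)) + 433702)*209683 = ((126059/74985 - 60822/9157) + 433702)*209683 = (-3406415407/686637645 + 433702)*209683 = (297792713496383/686637645)*209683 = 62442069544062076589/686637645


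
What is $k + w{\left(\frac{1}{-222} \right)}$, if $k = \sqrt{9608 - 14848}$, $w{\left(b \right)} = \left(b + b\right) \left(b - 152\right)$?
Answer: $\frac{33745}{24642} + 2 i \sqrt{1310} \approx 1.3694 + 72.388 i$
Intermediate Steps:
$w{\left(b \right)} = 2 b \left(-152 + b\right)$
$k = 2 i \sqrt{1310}$ ($k = \sqrt{-5240} = 2 i \sqrt{1310} \approx 72.388 i$)
$k + w{\left(\frac{1}{-222} \right)} = 2 i \sqrt{1310} + \frac{2 \left(-152 + \frac{1}{-222}\right)}{-222} = 2 i \sqrt{1310} + 2 \left(- \frac{1}{222}\right) \left(-152 - \frac{1}{222}\right) = 2 i \sqrt{1310} + 2 \left(- \frac{1}{222}\right) \left(- \frac{33745}{222}\right) = 2 i \sqrt{1310} + \frac{33745}{24642} = \frac{33745}{24642} + 2 i \sqrt{1310}$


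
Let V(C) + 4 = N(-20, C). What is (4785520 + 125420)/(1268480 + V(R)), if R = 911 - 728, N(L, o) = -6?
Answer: 491094/126847 ≈ 3.8715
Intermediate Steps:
R = 183
V(C) = -10 (V(C) = -4 - 6 = -10)
(4785520 + 125420)/(1268480 + V(R)) = (4785520 + 125420)/(1268480 - 10) = 4910940/1268470 = 4910940*(1/1268470) = 491094/126847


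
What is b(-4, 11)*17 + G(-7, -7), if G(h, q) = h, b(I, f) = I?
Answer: -75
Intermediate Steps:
b(-4, 11)*17 + G(-7, -7) = -4*17 - 7 = -68 - 7 = -75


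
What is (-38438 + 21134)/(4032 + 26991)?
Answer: -5768/10341 ≈ -0.55778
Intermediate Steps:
(-38438 + 21134)/(4032 + 26991) = -17304/31023 = -17304*1/31023 = -5768/10341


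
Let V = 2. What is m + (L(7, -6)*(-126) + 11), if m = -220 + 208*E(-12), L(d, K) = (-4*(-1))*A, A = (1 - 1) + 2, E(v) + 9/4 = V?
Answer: -1269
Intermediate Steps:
E(v) = -1/4 (E(v) = -9/4 + 2 = -1/4)
A = 2 (A = 0 + 2 = 2)
L(d, K) = 8 (L(d, K) = -4*(-1)*2 = 4*2 = 8)
m = -272 (m = -220 + 208*(-1/4) = -220 - 52 = -272)
m + (L(7, -6)*(-126) + 11) = -272 + (8*(-126) + 11) = -272 + (-1008 + 11) = -272 - 997 = -1269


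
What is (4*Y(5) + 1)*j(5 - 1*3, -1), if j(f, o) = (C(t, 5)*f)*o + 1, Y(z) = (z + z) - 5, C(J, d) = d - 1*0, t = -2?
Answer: -189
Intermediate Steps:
C(J, d) = d (C(J, d) = d + 0 = d)
Y(z) = -5 + 2*z (Y(z) = 2*z - 5 = -5 + 2*z)
j(f, o) = 1 + 5*f*o (j(f, o) = (5*f)*o + 1 = 5*f*o + 1 = 1 + 5*f*o)
(4*Y(5) + 1)*j(5 - 1*3, -1) = (4*(-5 + 2*5) + 1)*(1 + 5*(5 - 1*3)*(-1)) = (4*(-5 + 10) + 1)*(1 + 5*(5 - 3)*(-1)) = (4*5 + 1)*(1 + 5*2*(-1)) = (20 + 1)*(1 - 10) = 21*(-9) = -189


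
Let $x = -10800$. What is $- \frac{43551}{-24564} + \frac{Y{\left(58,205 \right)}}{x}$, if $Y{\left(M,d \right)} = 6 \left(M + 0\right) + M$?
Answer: $\frac{19182409}{11053800} \approx 1.7354$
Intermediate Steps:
$Y{\left(M,d \right)} = 7 M$ ($Y{\left(M,d \right)} = 6 M + M = 7 M$)
$- \frac{43551}{-24564} + \frac{Y{\left(58,205 \right)}}{x} = - \frac{43551}{-24564} + \frac{7 \cdot 58}{-10800} = \left(-43551\right) \left(- \frac{1}{24564}\right) + 406 \left(- \frac{1}{10800}\right) = \frac{14517}{8188} - \frac{203}{5400} = \frac{19182409}{11053800}$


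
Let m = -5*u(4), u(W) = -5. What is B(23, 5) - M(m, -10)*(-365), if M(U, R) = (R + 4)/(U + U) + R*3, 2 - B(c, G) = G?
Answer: -54984/5 ≈ -10997.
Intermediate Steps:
B(c, G) = 2 - G
m = 25 (m = -5*(-5) = 25)
M(U, R) = 3*R + (4 + R)/(2*U) (M(U, R) = (4 + R)/((2*U)) + 3*R = (4 + R)*(1/(2*U)) + 3*R = (4 + R)/(2*U) + 3*R = 3*R + (4 + R)/(2*U))
B(23, 5) - M(m, -10)*(-365) = (2 - 1*5) - (4 - 10 + 6*(-10)*25)/(2*25)*(-365) = (2 - 5) - (4 - 10 - 1500)/(2*25)*(-365) = -3 - (-1506)/(2*25)*(-365) = -3 - 1*(-753/25)*(-365) = -3 + (753/25)*(-365) = -3 - 54969/5 = -54984/5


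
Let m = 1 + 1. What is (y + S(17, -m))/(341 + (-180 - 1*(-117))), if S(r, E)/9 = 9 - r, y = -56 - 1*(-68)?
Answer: -30/139 ≈ -0.21583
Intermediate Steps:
m = 2
y = 12 (y = -56 + 68 = 12)
S(r, E) = 81 - 9*r (S(r, E) = 9*(9 - r) = 81 - 9*r)
(y + S(17, -m))/(341 + (-180 - 1*(-117))) = (12 + (81 - 9*17))/(341 + (-180 - 1*(-117))) = (12 + (81 - 153))/(341 + (-180 + 117)) = (12 - 72)/(341 - 63) = -60/278 = -60*1/278 = -30/139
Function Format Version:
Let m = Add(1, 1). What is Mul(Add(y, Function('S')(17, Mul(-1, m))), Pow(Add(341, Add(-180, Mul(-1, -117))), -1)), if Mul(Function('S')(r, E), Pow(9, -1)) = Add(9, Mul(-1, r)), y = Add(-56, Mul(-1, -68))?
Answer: Rational(-30, 139) ≈ -0.21583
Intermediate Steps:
m = 2
y = 12 (y = Add(-56, 68) = 12)
Function('S')(r, E) = Add(81, Mul(-9, r)) (Function('S')(r, E) = Mul(9, Add(9, Mul(-1, r))) = Add(81, Mul(-9, r)))
Mul(Add(y, Function('S')(17, Mul(-1, m))), Pow(Add(341, Add(-180, Mul(-1, -117))), -1)) = Mul(Add(12, Add(81, Mul(-9, 17))), Pow(Add(341, Add(-180, Mul(-1, -117))), -1)) = Mul(Add(12, Add(81, -153)), Pow(Add(341, Add(-180, 117)), -1)) = Mul(Add(12, -72), Pow(Add(341, -63), -1)) = Mul(-60, Pow(278, -1)) = Mul(-60, Rational(1, 278)) = Rational(-30, 139)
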